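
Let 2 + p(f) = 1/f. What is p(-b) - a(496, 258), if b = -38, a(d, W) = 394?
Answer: -15047/38 ≈ -395.97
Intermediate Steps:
p(f) = -2 + 1/f
p(-b) - a(496, 258) = (-2 + 1/(-1*(-38))) - 1*394 = (-2 + 1/38) - 394 = -75/38 - 394 = -15047/38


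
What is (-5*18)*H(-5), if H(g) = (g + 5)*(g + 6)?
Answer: 0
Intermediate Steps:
H(g) = (5 + g)*(6 + g)
(-5*18)*H(-5) = (-5*18)*(30 + (-5)² + 11*(-5)) = -90*(30 + 25 - 55) = -90*0 = 0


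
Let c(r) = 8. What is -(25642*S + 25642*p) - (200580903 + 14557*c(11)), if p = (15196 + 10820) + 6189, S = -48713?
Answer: 222600777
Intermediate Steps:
p = 32205 (p = 26016 + 6189 = 32205)
-(25642*S + 25642*p) - (200580903 + 14557*c(11)) = -25642/(1/(32205 - 48713)) - 14557/(1/(13779 + 8)) = -25642/(1/(-16508)) - 14557/(1/13787) = -25642/(-1/16508) - 14557/1/13787 = -25642*(-16508) - 14557*13787 = 423298136 - 200697359 = 222600777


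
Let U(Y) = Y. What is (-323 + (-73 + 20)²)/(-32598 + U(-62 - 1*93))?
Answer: -2486/32753 ≈ -0.075901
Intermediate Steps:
(-323 + (-73 + 20)²)/(-32598 + U(-62 - 1*93)) = (-323 + (-73 + 20)²)/(-32598 + (-62 - 1*93)) = (-323 + (-53)²)/(-32598 + (-62 - 93)) = (-323 + 2809)/(-32598 - 155) = 2486/(-32753) = 2486*(-1/32753) = -2486/32753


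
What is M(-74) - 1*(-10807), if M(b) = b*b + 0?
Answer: 16283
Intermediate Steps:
M(b) = b² (M(b) = b² + 0 = b²)
M(-74) - 1*(-10807) = (-74)² - 1*(-10807) = 5476 + 10807 = 16283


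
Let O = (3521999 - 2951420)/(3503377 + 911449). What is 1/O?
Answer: 4414826/570579 ≈ 7.7374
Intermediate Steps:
O = 570579/4414826 ≈ 0.12924
1/O = 1/(570579/4414826) = 4414826/570579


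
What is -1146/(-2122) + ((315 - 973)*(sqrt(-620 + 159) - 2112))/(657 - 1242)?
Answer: -491377417/206895 + 658*I*sqrt(461)/585 ≈ -2375.0 + 24.15*I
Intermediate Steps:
-1146/(-2122) + ((315 - 973)*(sqrt(-620 + 159) - 2112))/(657 - 1242) = -1146*(-1/2122) - 658*(sqrt(-461) - 2112)/(-585) = 573/1061 - 658*(I*sqrt(461) - 2112)*(-1/585) = 573/1061 - 658*(-2112 + I*sqrt(461))*(-1/585) = 573/1061 + (1389696 - 658*I*sqrt(461))*(-1/585) = 573/1061 + (-463232/195 + 658*I*sqrt(461)/585) = -491377417/206895 + 658*I*sqrt(461)/585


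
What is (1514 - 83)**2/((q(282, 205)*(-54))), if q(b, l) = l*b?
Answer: -25281/38540 ≈ -0.65597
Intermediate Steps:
q(b, l) = b*l
(1514 - 83)**2/((q(282, 205)*(-54))) = (1514 - 83)**2/(((282*205)*(-54))) = 1431**2/((57810*(-54))) = 2047761/(-3121740) = 2047761*(-1/3121740) = -25281/38540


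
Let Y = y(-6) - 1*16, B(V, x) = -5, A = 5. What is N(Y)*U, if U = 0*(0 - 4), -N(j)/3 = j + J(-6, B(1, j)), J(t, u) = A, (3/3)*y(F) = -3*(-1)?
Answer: 0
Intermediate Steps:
y(F) = 3 (y(F) = -3*(-1) = 3)
J(t, u) = 5
Y = -13 (Y = 3 - 1*16 = 3 - 16 = -13)
N(j) = -15 - 3*j (N(j) = -3*(j + 5) = -3*(5 + j) = -15 - 3*j)
U = 0 (U = 0*(-4) = 0)
N(Y)*U = (-15 - 3*(-13))*0 = (-15 + 39)*0 = 24*0 = 0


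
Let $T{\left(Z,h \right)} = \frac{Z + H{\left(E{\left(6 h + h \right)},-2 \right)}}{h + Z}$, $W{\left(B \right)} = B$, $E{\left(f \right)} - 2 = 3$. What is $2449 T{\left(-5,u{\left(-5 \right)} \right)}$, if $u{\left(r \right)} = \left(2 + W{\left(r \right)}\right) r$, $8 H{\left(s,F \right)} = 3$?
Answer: $- \frac{90613}{80} \approx -1132.7$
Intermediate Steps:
$E{\left(f \right)} = 5$ ($E{\left(f \right)} = 2 + 3 = 5$)
$H{\left(s,F \right)} = \frac{3}{8}$ ($H{\left(s,F \right)} = \frac{1}{8} \cdot 3 = \frac{3}{8}$)
$u{\left(r \right)} = r \left(2 + r\right)$ ($u{\left(r \right)} = \left(2 + r\right) r = r \left(2 + r\right)$)
$T{\left(Z,h \right)} = \frac{\frac{3}{8} + Z}{Z + h}$ ($T{\left(Z,h \right)} = \frac{Z + \frac{3}{8}}{h + Z} = \frac{\frac{3}{8} + Z}{Z + h}$)
$2449 T{\left(-5,u{\left(-5 \right)} \right)} = 2449 \frac{\frac{3}{8} - 5}{-5 - 5 \left(2 - 5\right)} = 2449 \frac{1}{-5 - -15} \left(- \frac{37}{8}\right) = 2449 \frac{1}{-5 + 15} \left(- \frac{37}{8}\right) = 2449 \cdot \frac{1}{10} \left(- \frac{37}{8}\right) = 2449 \left(- \frac{37}{80}\right) = - \frac{90613}{80}$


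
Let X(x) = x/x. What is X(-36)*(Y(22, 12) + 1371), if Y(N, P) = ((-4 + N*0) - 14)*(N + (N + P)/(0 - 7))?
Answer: 7437/7 ≈ 1062.4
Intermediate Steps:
X(x) = 1
Y(N, P) = -108*N/7 + 18*P/7 (Y(N, P) = ((-4 + 0) - 14)*(N + (N + P)/(-7)) = (-4 - 14)*(N + (N + P)*(-⅐)) = -18*(N + (-N/7 - P/7)) = -18*(-P/7 + 6*N/7) = -108*N/7 + 18*P/7)
X(-36)*(Y(22, 12) + 1371) = 1*((-108/7*22 + (18/7)*12) + 1371) = 1*((-2376/7 + 216/7) + 1371) = 1*(-2160/7 + 1371) = 1*(7437/7) = 7437/7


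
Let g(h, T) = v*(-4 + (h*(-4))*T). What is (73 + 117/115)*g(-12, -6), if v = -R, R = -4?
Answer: -9942016/115 ≈ -86452.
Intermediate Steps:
v = 4 (v = -1*(-4) = 4)
g(h, T) = -16 - 16*T*h (g(h, T) = 4*(-4 + (h*(-4))*T) = 4*(-4 + (-4*h)*T) = 4*(-4 - 4*T*h) = -16 - 16*T*h)
(73 + 117/115)*g(-12, -6) = (73 + 117/115)*(-16 - 16*(-6)*(-12)) = (73 + 117*(1/115))*(-16 - 1152) = (73 + 117/115)*(-1168) = (8512/115)*(-1168) = -9942016/115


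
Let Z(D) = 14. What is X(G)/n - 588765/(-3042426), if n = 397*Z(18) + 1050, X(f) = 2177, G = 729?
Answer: 250331441/478675024 ≈ 0.52297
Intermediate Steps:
n = 6608 (n = 397*14 + 1050 = 5558 + 1050 = 6608)
X(G)/n - 588765/(-3042426) = 2177/6608 - 588765/(-3042426) = 2177*(1/6608) - 588765*(-1/3042426) = 311/944 + 196255/1014142 = 250331441/478675024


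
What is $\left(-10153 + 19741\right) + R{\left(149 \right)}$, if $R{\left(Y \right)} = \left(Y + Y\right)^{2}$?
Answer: $98392$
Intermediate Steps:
$R{\left(Y \right)} = 4 Y^{2}$ ($R{\left(Y \right)} = \left(2 Y\right)^{2} = 4 Y^{2}$)
$\left(-10153 + 19741\right) + R{\left(149 \right)} = \left(-10153 + 19741\right) + 4 \cdot 149^{2} = 9588 + 4 \cdot 22201 = 9588 + 88804 = 98392$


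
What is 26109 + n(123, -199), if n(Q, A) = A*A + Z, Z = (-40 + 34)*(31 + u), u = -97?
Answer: 66106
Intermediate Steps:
Z = 396 (Z = (-40 + 34)*(31 - 97) = -6*(-66) = 396)
n(Q, A) = 396 + A**2 (n(Q, A) = A*A + 396 = A**2 + 396 = 396 + A**2)
26109 + n(123, -199) = 26109 + (396 + (-199)**2) = 26109 + (396 + 39601) = 26109 + 39997 = 66106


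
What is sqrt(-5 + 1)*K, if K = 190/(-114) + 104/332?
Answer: -674*I/249 ≈ -2.7068*I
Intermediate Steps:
K = -337/249 (K = 190*(-1/114) + 104*(1/332) = -5/3 + 26/83 = -337/249 ≈ -1.3534)
sqrt(-5 + 1)*K = sqrt(-5 + 1)*(-337/249) = sqrt(-4)*(-337/249) = (2*I)*(-337/249) = -674*I/249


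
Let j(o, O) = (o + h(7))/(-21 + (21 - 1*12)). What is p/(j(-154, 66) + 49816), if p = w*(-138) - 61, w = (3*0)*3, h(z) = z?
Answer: -244/199313 ≈ -0.0012242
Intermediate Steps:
w = 0 (w = 0*3 = 0)
j(o, O) = -7/12 - o/12 (j(o, O) = (o + 7)/(-21 + (21 - 1*12)) = (7 + o)/(-21 + (21 - 12)) = (7 + o)/(-21 + 9) = (7 + o)/(-12) = (7 + o)*(-1/12) = -7/12 - o/12)
p = -61 (p = 0*(-138) - 61 = 0 - 61 = -61)
p/(j(-154, 66) + 49816) = -61/((-7/12 - 1/12*(-154)) + 49816) = -61/((-7/12 + 77/6) + 49816) = -61/(49/4 + 49816) = -61/199313/4 = -61*4/199313 = -244/199313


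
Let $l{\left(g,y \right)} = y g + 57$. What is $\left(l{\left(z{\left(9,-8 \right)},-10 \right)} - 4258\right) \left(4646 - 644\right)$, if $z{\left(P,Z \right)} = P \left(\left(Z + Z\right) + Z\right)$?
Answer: $-8168082$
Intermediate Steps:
$z{\left(P,Z \right)} = 3 P Z$ ($z{\left(P,Z \right)} = P \left(2 Z + Z\right) = P 3 Z = 3 P Z$)
$l{\left(g,y \right)} = 57 + g y$ ($l{\left(g,y \right)} = g y + 57 = 57 + g y$)
$\left(l{\left(z{\left(9,-8 \right)},-10 \right)} - 4258\right) \left(4646 - 644\right) = \left(\left(57 + 3 \cdot 9 \left(-8\right) \left(-10\right)\right) - 4258\right) \left(4646 - 644\right) = \left(\left(57 - -2160\right) - 4258\right) 4002 = \left(\left(57 + 2160\right) - 4258\right) 4002 = \left(2217 - 4258\right) 4002 = \left(-2041\right) 4002 = -8168082$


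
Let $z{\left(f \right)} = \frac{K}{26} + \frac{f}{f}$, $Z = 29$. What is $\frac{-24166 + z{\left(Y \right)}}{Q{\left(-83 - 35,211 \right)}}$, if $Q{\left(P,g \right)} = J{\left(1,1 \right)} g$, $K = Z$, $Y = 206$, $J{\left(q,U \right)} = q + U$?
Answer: $- \frac{628261}{10972} \approx -57.26$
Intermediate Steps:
$J{\left(q,U \right)} = U + q$
$K = 29$
$Q{\left(P,g \right)} = 2 g$ ($Q{\left(P,g \right)} = \left(1 + 1\right) g = 2 g$)
$z{\left(f \right)} = \frac{55}{26}$ ($z{\left(f \right)} = \frac{29}{26} + \frac{f}{f} = 29 \cdot \frac{1}{26} + 1 = \frac{29}{26} + 1 = \frac{55}{26}$)
$\frac{-24166 + z{\left(Y \right)}}{Q{\left(-83 - 35,211 \right)}} = \frac{-24166 + \frac{55}{26}}{2 \cdot 211} = - \frac{628261}{26 \cdot 422} = \left(- \frac{628261}{26}\right) \frac{1}{422} = - \frac{628261}{10972}$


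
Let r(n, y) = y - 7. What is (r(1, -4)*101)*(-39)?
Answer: 43329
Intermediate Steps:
r(n, y) = -7 + y
(r(1, -4)*101)*(-39) = ((-7 - 4)*101)*(-39) = -11*101*(-39) = -1111*(-39) = 43329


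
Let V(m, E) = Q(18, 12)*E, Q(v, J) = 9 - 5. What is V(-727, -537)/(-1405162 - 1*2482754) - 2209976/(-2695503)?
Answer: 716499249205/873324103479 ≈ 0.82043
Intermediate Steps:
Q(v, J) = 4
V(m, E) = 4*E
V(-727, -537)/(-1405162 - 1*2482754) - 2209976/(-2695503) = (4*(-537))/(-1405162 - 1*2482754) - 2209976/(-2695503) = -2148/(-1405162 - 2482754) - 2209976*(-1/2695503) = -2148/(-3887916) + 2209976/2695503 = -2148*(-1/3887916) + 2209976/2695503 = 179/323993 + 2209976/2695503 = 716499249205/873324103479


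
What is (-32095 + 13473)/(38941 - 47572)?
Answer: 18622/8631 ≈ 2.1576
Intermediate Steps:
(-32095 + 13473)/(38941 - 47572) = -18622/(-8631) = -18622*(-1/8631) = 18622/8631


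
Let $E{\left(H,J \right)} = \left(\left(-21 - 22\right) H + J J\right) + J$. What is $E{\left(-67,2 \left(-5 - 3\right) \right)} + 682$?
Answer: $3803$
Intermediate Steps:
$E{\left(H,J \right)} = J + J^{2} - 43 H$ ($E{\left(H,J \right)} = \left(\left(-21 - 22\right) H + J^{2}\right) + J = \left(- 43 H + J^{2}\right) + J = \left(J^{2} - 43 H\right) + J = J + J^{2} - 43 H$)
$E{\left(-67,2 \left(-5 - 3\right) \right)} + 682 = \left(2 \left(-5 - 3\right) + \left(2 \left(-5 - 3\right)\right)^{2} - -2881\right) + 682 = \left(2 \left(-8\right) + \left(2 \left(-8\right)\right)^{2} + 2881\right) + 682 = \left(-16 + \left(-16\right)^{2} + 2881\right) + 682 = \left(-16 + 256 + 2881\right) + 682 = 3121 + 682 = 3803$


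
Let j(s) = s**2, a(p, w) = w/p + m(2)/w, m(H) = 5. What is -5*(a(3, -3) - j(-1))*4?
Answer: 220/3 ≈ 73.333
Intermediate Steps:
a(p, w) = 5/w + w/p (a(p, w) = w/p + 5/w = 5/w + w/p)
-5*(a(3, -3) - j(-1))*4 = -5*((5/(-3) - 3/3) - 1*(-1)**2)*4 = -5*((5*(-1/3) - 3*1/3) - 1*1)*4 = -5*((-5/3 - 1) - 1)*4 = -5*(-8/3 - 1)*4 = -5*(-11/3)*4 = (55/3)*4 = 220/3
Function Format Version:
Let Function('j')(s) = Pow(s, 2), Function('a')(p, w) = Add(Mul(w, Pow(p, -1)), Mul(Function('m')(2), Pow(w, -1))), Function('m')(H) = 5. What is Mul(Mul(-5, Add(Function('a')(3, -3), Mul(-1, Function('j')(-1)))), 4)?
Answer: Rational(220, 3) ≈ 73.333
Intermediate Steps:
Function('a')(p, w) = Add(Mul(5, Pow(w, -1)), Mul(w, Pow(p, -1))) (Function('a')(p, w) = Add(Mul(w, Pow(p, -1)), Mul(5, Pow(w, -1))) = Add(Mul(5, Pow(w, -1)), Mul(w, Pow(p, -1))))
Mul(Mul(-5, Add(Function('a')(3, -3), Mul(-1, Function('j')(-1)))), 4) = Mul(Mul(-5, Add(Add(Mul(5, Pow(-3, -1)), Mul(-3, Pow(3, -1))), Mul(-1, Pow(-1, 2)))), 4) = Mul(Mul(-5, Add(Add(Mul(5, Rational(-1, 3)), Mul(-3, Rational(1, 3))), Mul(-1, 1))), 4) = Mul(Mul(-5, Add(Add(Rational(-5, 3), -1), -1)), 4) = Mul(Mul(-5, Add(Rational(-8, 3), -1)), 4) = Mul(Mul(-5, Rational(-11, 3)), 4) = Mul(Rational(55, 3), 4) = Rational(220, 3)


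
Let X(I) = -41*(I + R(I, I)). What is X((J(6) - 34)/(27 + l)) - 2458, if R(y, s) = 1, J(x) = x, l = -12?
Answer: -36337/15 ≈ -2422.5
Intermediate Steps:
X(I) = -41 - 41*I (X(I) = -41*(I + 1) = -41*(1 + I) = -41 - 41*I)
X((J(6) - 34)/(27 + l)) - 2458 = (-41 - 41*(6 - 34)/(27 - 12)) - 2458 = (-41 - (-1148)/15) - 2458 = (-41 - 41*(-28/15)) - 2458 = (-41 + 1148/15) - 2458 = 533/15 - 2458 = -36337/15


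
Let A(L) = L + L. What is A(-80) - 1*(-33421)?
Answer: 33261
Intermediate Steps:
A(L) = 2*L
A(-80) - 1*(-33421) = 2*(-80) - 1*(-33421) = -160 + 33421 = 33261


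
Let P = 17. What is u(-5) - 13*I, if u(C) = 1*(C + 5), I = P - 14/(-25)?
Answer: -5707/25 ≈ -228.28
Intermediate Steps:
I = 439/25 (I = 17 - 14/(-25) = 17 - 14*(-1)/25 = 17 - 1*(-14/25) = 17 + 14/25 = 439/25 ≈ 17.560)
u(C) = 5 + C (u(C) = 1*(5 + C) = 5 + C)
u(-5) - 13*I = (5 - 5) - 13*439/25 = 0 - 5707/25 = -5707/25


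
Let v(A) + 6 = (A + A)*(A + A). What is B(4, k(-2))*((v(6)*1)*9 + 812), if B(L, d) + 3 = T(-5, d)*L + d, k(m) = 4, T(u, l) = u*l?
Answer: -162266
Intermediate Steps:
T(u, l) = l*u
v(A) = -6 + 4*A**2 (v(A) = -6 + (A + A)*(A + A) = -6 + (2*A)*(2*A) = -6 + 4*A**2)
B(L, d) = -3 + d - 5*L*d (B(L, d) = -3 + ((d*(-5))*L + d) = -3 + ((-5*d)*L + d) = -3 + (-5*L*d + d) = -3 + (d - 5*L*d) = -3 + d - 5*L*d)
B(4, k(-2))*((v(6)*1)*9 + 812) = (-3 + 4 - 5*4*4)*(((-6 + 4*6**2)*1)*9 + 812) = (-3 + 4 - 80)*(((-6 + 4*36)*1)*9 + 812) = -79*(((-6 + 144)*1)*9 + 812) = -79*((138*1)*9 + 812) = -79*(138*9 + 812) = -79*(1242 + 812) = -79*2054 = -162266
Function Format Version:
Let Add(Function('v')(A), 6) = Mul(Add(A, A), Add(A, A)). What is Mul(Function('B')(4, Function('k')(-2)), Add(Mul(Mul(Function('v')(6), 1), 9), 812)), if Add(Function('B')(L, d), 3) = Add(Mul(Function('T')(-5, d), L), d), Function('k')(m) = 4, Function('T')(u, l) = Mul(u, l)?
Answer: -162266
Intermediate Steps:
Function('T')(u, l) = Mul(l, u)
Function('v')(A) = Add(-6, Mul(4, Pow(A, 2))) (Function('v')(A) = Add(-6, Mul(Add(A, A), Add(A, A))) = Add(-6, Mul(Mul(2, A), Mul(2, A))) = Add(-6, Mul(4, Pow(A, 2))))
Function('B')(L, d) = Add(-3, d, Mul(-5, L, d)) (Function('B')(L, d) = Add(-3, Add(Mul(Mul(d, -5), L), d)) = Add(-3, Add(Mul(Mul(-5, d), L), d)) = Add(-3, Add(Mul(-5, L, d), d)) = Add(-3, Add(d, Mul(-5, L, d))) = Add(-3, d, Mul(-5, L, d)))
Mul(Function('B')(4, Function('k')(-2)), Add(Mul(Mul(Function('v')(6), 1), 9), 812)) = Mul(Add(-3, 4, Mul(-5, 4, 4)), Add(Mul(Mul(Add(-6, Mul(4, Pow(6, 2))), 1), 9), 812)) = Mul(Add(-3, 4, -80), Add(Mul(Mul(Add(-6, Mul(4, 36)), 1), 9), 812)) = Mul(-79, Add(Mul(Mul(Add(-6, 144), 1), 9), 812)) = Mul(-79, Add(Mul(Mul(138, 1), 9), 812)) = Mul(-79, Add(Mul(138, 9), 812)) = Mul(-79, Add(1242, 812)) = Mul(-79, 2054) = -162266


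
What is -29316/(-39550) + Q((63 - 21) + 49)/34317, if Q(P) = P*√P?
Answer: 2094/2825 + 91*√91/34317 ≈ 0.76653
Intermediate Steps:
Q(P) = P^(3/2)
-29316/(-39550) + Q((63 - 21) + 49)/34317 = -29316/(-39550) + ((63 - 21) + 49)^(3/2)/34317 = -29316*(-1/39550) + (42 + 49)^(3/2)*(1/34317) = 2094/2825 + 91^(3/2)*(1/34317) = 2094/2825 + (91*√91)*(1/34317) = 2094/2825 + 91*√91/34317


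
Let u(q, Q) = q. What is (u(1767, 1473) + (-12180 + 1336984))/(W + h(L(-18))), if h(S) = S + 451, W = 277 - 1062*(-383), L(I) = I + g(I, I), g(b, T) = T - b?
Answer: 1326571/407456 ≈ 3.2557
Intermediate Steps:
L(I) = I (L(I) = I + (I - I) = I + 0 = I)
W = 407023 (W = 277 + 406746 = 407023)
h(S) = 451 + S
(u(1767, 1473) + (-12180 + 1336984))/(W + h(L(-18))) = (1767 + (-12180 + 1336984))/(407023 + (451 - 18)) = (1767 + 1324804)/(407023 + 433) = 1326571/407456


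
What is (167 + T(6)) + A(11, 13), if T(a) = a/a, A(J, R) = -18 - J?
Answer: 139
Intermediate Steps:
T(a) = 1
(167 + T(6)) + A(11, 13) = (167 + 1) + (-18 - 1*11) = 168 + (-18 - 11) = 168 - 29 = 139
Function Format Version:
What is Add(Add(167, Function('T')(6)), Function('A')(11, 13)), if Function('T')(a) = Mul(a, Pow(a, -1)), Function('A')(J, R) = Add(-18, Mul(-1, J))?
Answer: 139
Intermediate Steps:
Function('T')(a) = 1
Add(Add(167, Function('T')(6)), Function('A')(11, 13)) = Add(Add(167, 1), Add(-18, Mul(-1, 11))) = Add(168, Add(-18, -11)) = Add(168, -29) = 139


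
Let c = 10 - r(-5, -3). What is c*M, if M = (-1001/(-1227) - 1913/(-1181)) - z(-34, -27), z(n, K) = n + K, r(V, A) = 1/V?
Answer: 1562703563/2415145 ≈ 647.04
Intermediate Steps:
z(n, K) = K + n
M = 91923739/1449087 (M = (-1001/(-1227) - 1913/(-1181)) - (-27 - 34) = (-1001*(-1/1227) - 1913*(-1/1181)) - 1*(-61) = (1001/1227 + 1913/1181) + 61 = 3529432/1449087 + 61 = 91923739/1449087 ≈ 63.436)
c = 51/5 (c = 10 - 1/(-5) = 10 - 1*(-1/5) = 10 + 1/5 = 51/5 ≈ 10.200)
c*M = (51/5)*(91923739/1449087) = 1562703563/2415145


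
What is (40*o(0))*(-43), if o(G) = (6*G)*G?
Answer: 0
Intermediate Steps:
o(G) = 6*G**2
(40*o(0))*(-43) = (40*(6*0**2))*(-43) = (40*(6*0))*(-43) = (40*0)*(-43) = 0*(-43) = 0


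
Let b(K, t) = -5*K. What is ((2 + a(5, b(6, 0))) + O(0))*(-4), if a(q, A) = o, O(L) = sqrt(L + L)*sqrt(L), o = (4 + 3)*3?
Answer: -92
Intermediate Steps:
o = 21 (o = 7*3 = 21)
O(L) = L*sqrt(2) (O(L) = sqrt(2*L)*sqrt(L) = (sqrt(2)*sqrt(L))*sqrt(L) = L*sqrt(2))
a(q, A) = 21
((2 + a(5, b(6, 0))) + O(0))*(-4) = ((2 + 21) + 0*sqrt(2))*(-4) = (23 + 0)*(-4) = 23*(-4) = -92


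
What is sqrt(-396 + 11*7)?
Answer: I*sqrt(319) ≈ 17.861*I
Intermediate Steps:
sqrt(-396 + 11*7) = sqrt(-396 + 77) = sqrt(-319) = I*sqrt(319)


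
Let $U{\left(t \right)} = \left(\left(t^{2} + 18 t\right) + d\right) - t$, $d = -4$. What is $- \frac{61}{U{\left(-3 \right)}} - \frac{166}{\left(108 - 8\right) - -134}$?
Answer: $\frac{3319}{5382} \approx 0.61668$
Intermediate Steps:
$U{\left(t \right)} = -4 + t^{2} + 17 t$ ($U{\left(t \right)} = \left(\left(t^{2} + 18 t\right) - 4\right) - t = \left(-4 + t^{2} + 18 t\right) - t = -4 + t^{2} + 17 t$)
$- \frac{61}{U{\left(-3 \right)}} - \frac{166}{\left(108 - 8\right) - -134} = - \frac{61}{-4 + \left(-3\right)^{2} + 17 \left(-3\right)} - \frac{166}{\left(108 - 8\right) - -134} = - \frac{61}{-4 + 9 - 51} - \frac{166}{\left(108 - 8\right) + 134} = - \frac{61}{-46} - \frac{166}{100 + 134} = \left(-61\right) \left(- \frac{1}{46}\right) - \frac{166}{234} = \frac{61}{46} - \frac{83}{117} = \frac{3319}{5382}$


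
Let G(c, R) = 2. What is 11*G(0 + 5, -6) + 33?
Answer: 55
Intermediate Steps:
11*G(0 + 5, -6) + 33 = 11*2 + 33 = 22 + 33 = 55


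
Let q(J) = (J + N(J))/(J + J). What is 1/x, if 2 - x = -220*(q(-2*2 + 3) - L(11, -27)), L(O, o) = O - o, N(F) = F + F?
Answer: -1/8028 ≈ -0.00012456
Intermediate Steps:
N(F) = 2*F
q(J) = 3/2 (q(J) = (J + 2*J)/(J + J) = (3*J)/((2*J)) = (3*J)*(1/(2*J)) = 3/2)
x = -8028 (x = 2 - (-220)*(3/2 - (11 - 1*(-27))) = 2 - (-220)*(3/2 - (11 + 27)) = 2 - (-220)*(3/2 - 1*38) = 2 - (-220)*(3/2 - 38) = 2 - (-220)*(-73)/2 = 2 - 1*8030 = 2 - 8030 = -8028)
1/x = 1/(-8028) = -1/8028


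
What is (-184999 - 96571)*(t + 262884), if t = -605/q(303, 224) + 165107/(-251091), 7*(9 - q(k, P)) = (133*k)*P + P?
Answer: -23968043789124895318540/323804693781 ≈ -7.4020e+10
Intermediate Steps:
q(k, P) = 9 - P/7 - 19*P*k (q(k, P) = 9 - ((133*k)*P + P)/7 = 9 - (133*P*k + P)/7 = 9 - (P + 133*P*k)/7 = 9 + (-P/7 - 19*P*k) = 9 - P/7 - 19*P*k)
t = -212768591182/323804693781 (t = -605/(9 - 1/7*224 - 19*224*303) + 165107/(-251091) = -605/(9 - 32 - 1289568) + 165107*(-1/251091) = -605/(-1289591) - 165107/251091 = -605*(-1/1289591) - 165107/251091 = 605/1289591 - 165107/251091 = -212768591182/323804693781 ≈ -0.65709)
(-184999 - 96571)*(t + 262884) = (-184999 - 96571)*(-212768591182/323804693781 + 262884) = -281570*85122860351333222/323804693781 = -23968043789124895318540/323804693781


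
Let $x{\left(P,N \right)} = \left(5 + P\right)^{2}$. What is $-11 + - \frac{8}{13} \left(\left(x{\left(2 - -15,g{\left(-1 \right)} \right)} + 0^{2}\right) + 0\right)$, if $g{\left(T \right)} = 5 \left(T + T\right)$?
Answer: $- \frac{4015}{13} \approx -308.85$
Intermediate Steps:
$g{\left(T \right)} = 10 T$ ($g{\left(T \right)} = 5 \cdot 2 T = 10 T$)
$-11 + - \frac{8}{13} \left(\left(x{\left(2 - -15,g{\left(-1 \right)} \right)} + 0^{2}\right) + 0\right) = -11 + - \frac{8}{13} \left(\left(\left(5 + \left(2 - -15\right)\right)^{2} + 0^{2}\right) + 0\right) = -11 + \left(-8\right) \frac{1}{13} \left(\left(\left(5 + \left(2 + 15\right)\right)^{2} + 0\right) + 0\right) = -11 - \frac{8 \left(\left(\left(5 + 17\right)^{2} + 0\right) + 0\right)}{13} = -11 - \frac{8 \left(\left(22^{2} + 0\right) + 0\right)}{13} = -11 - \frac{8 \left(\left(484 + 0\right) + 0\right)}{13} = -11 - \frac{8 \left(484 + 0\right)}{13} = -11 - \frac{3872}{13} = - \frac{4015}{13}$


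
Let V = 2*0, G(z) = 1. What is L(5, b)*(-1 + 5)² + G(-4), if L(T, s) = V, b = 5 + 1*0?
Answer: 1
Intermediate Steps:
b = 5 (b = 5 + 0 = 5)
V = 0
L(T, s) = 0
L(5, b)*(-1 + 5)² + G(-4) = 0*(-1 + 5)² + 1 = 0*4² + 1 = 0*16 + 1 = 0 + 1 = 1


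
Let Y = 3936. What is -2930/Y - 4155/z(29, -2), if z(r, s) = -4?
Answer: 2042795/1968 ≈ 1038.0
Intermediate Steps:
-2930/Y - 4155/z(29, -2) = -2930/3936 - 4155/(-4) = -2930*1/3936 - 4155*(-¼) = -1465/1968 + 4155/4 = 2042795/1968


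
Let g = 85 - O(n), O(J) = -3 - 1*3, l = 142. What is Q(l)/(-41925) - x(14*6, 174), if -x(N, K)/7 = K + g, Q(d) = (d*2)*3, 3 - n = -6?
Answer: 25923341/13975 ≈ 1855.0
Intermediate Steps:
n = 9 (n = 3 - 1*(-6) = 3 + 6 = 9)
Q(d) = 6*d (Q(d) = (2*d)*3 = 6*d)
O(J) = -6 (O(J) = -3 - 3 = -6)
g = 91 (g = 85 - 1*(-6) = 85 + 6 = 91)
x(N, K) = -637 - 7*K (x(N, K) = -7*(K + 91) = -7*(91 + K) = -637 - 7*K)
Q(l)/(-41925) - x(14*6, 174) = (6*142)/(-41925) - (-637 - 7*174) = 852*(-1/41925) - (-637 - 1218) = -284/13975 - 1*(-1855) = -284/13975 + 1855 = 25923341/13975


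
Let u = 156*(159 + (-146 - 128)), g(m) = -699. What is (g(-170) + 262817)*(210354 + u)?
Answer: 50435172852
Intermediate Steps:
u = -17940 (u = 156*(159 - 274) = 156*(-115) = -17940)
(g(-170) + 262817)*(210354 + u) = (-699 + 262817)*(210354 - 17940) = 262118*192414 = 50435172852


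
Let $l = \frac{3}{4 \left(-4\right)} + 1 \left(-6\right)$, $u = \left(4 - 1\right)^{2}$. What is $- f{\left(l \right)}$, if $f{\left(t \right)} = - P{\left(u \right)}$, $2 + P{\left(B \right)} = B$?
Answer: $7$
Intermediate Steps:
$u = 9$ ($u = 3^{2} = 9$)
$P{\left(B \right)} = -2 + B$
$l = - \frac{99}{16}$ ($l = \frac{3}{-16} - 6 = 3 \left(- \frac{1}{16}\right) - 6 = - \frac{3}{16} - 6 = - \frac{99}{16} \approx -6.1875$)
$f{\left(t \right)} = -7$ ($f{\left(t \right)} = - (-2 + 9) = \left(-1\right) 7 = -7$)
$- f{\left(l \right)} = \left(-1\right) \left(-7\right) = 7$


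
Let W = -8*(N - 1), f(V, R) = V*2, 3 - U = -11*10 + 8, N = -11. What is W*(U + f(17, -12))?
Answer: 13344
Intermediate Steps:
U = 105 (U = 3 - (-11*10 + 8) = 3 - (-110 + 8) = 3 - 1*(-102) = 3 + 102 = 105)
f(V, R) = 2*V
W = 96 (W = -8*(-11 - 1) = -8*(-12) = 96)
W*(U + f(17, -12)) = 96*(105 + 2*17) = 96*(105 + 34) = 96*139 = 13344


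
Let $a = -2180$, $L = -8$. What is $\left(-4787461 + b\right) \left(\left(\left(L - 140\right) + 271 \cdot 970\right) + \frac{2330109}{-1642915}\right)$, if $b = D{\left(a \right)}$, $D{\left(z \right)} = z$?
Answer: $- \frac{2067341175552746961}{1642915} \approx -1.2583 \cdot 10^{12}$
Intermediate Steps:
$b = -2180$
$\left(-4787461 + b\right) \left(\left(\left(L - 140\right) + 271 \cdot 970\right) + \frac{2330109}{-1642915}\right) = \left(-4787461 - 2180\right) \left(\left(\left(-8 - 140\right) + 271 \cdot 970\right) + \frac{2330109}{-1642915}\right) = - 4789641 \left(\left(\left(-8 - 140\right) + 262870\right) + 2330109 \left(- \frac{1}{1642915}\right)\right) = - 4789641 \left(\left(-148 + 262870\right) - \frac{2330109}{1642915}\right) = - 4789641 \left(262722 - \frac{2330109}{1642915}\right) = \left(-4789641\right) \frac{431627584521}{1642915} = - \frac{2067341175552746961}{1642915}$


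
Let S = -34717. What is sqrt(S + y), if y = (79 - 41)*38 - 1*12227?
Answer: 10*I*sqrt(455) ≈ 213.31*I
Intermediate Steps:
y = -10783 (y = 38*38 - 12227 = 1444 - 12227 = -10783)
sqrt(S + y) = sqrt(-34717 - 10783) = sqrt(-45500) = 10*I*sqrt(455)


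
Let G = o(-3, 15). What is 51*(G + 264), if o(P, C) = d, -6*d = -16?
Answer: 13600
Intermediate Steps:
d = 8/3 (d = -1/6*(-16) = 8/3 ≈ 2.6667)
o(P, C) = 8/3
G = 8/3 ≈ 2.6667
51*(G + 264) = 51*(8/3 + 264) = 51*(800/3) = 13600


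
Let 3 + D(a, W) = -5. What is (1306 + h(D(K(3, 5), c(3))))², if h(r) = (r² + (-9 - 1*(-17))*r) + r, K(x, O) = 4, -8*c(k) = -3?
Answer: 1684804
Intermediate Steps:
c(k) = 3/8 (c(k) = -⅛*(-3) = 3/8)
D(a, W) = -8 (D(a, W) = -3 - 5 = -8)
h(r) = r² + 9*r (h(r) = (r² + (-9 + 17)*r) + r = (r² + 8*r) + r = r² + 9*r)
(1306 + h(D(K(3, 5), c(3))))² = (1306 - 8*(9 - 8))² = (1306 - 8*1)² = (1306 - 8)² = 1298² = 1684804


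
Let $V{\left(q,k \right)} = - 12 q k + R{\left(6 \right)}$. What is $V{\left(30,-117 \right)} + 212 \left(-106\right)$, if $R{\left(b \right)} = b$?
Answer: $19654$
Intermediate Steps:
$V{\left(q,k \right)} = 6 - 12 k q$ ($V{\left(q,k \right)} = - 12 q k + 6 = - 12 k q + 6 = 6 - 12 k q$)
$V{\left(30,-117 \right)} + 212 \left(-106\right) = \left(6 - \left(-1404\right) 30\right) + 212 \left(-106\right) = \left(6 + 42120\right) - 22472 = 42126 - 22472 = 19654$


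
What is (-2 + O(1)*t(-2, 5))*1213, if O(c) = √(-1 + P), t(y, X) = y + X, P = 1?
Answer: -2426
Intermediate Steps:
t(y, X) = X + y
O(c) = 0 (O(c) = √(-1 + 1) = √0 = 0)
(-2 + O(1)*t(-2, 5))*1213 = (-2 + 0*(5 - 2))*1213 = (-2 + 0*3)*1213 = (-2 + 0)*1213 = -2*1213 = -2426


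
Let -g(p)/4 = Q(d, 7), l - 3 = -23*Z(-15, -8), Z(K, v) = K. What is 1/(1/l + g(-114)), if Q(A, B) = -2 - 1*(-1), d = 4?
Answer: 348/1393 ≈ 0.24982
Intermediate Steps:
l = 348 (l = 3 - 23*(-15) = 3 + 345 = 348)
Q(A, B) = -1 (Q(A, B) = -2 + 1 = -1)
g(p) = 4 (g(p) = -4*(-1) = 4)
1/(1/l + g(-114)) = 1/(1/348 + 4) = 1/(1393/348) = 348/1393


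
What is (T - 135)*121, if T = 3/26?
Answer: -424347/26 ≈ -16321.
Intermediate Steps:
T = 3/26 (T = 3*(1/26) = 3/26 ≈ 0.11538)
(T - 135)*121 = (3/26 - 135)*121 = -3507/26*121 = -424347/26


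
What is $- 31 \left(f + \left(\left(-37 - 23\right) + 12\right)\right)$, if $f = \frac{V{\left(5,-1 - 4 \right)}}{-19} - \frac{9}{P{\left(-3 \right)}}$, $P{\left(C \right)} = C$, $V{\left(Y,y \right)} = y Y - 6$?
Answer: $\frac{25544}{19} \approx 1344.4$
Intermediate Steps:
$V{\left(Y,y \right)} = -6 + Y y$ ($V{\left(Y,y \right)} = Y y - 6 = -6 + Y y$)
$f = \frac{88}{19}$ ($f = \frac{-6 + 5 \left(-1 - 4\right)}{-19} - \frac{9}{-3} = \left(-6 + 5 \left(-5\right)\right) \left(- \frac{1}{19}\right) - -3 = \left(-6 - 25\right) \left(- \frac{1}{19}\right) + 3 = \left(-31\right) \left(- \frac{1}{19}\right) + 3 = \frac{31}{19} + 3 = \frac{88}{19} \approx 4.6316$)
$- 31 \left(f + \left(\left(-37 - 23\right) + 12\right)\right) = - 31 \left(\frac{88}{19} + \left(\left(-37 - 23\right) + 12\right)\right) = - 31 \left(\frac{88}{19} + \left(-60 + 12\right)\right) = - 31 \left(\frac{88}{19} - 48\right) = \left(-31\right) \left(- \frac{824}{19}\right) = \frac{25544}{19}$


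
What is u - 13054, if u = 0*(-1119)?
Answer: -13054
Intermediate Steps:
u = 0
u - 13054 = 0 - 13054 = -13054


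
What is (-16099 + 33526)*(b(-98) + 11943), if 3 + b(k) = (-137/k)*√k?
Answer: 208078380 + 2387499*I*√2/14 ≈ 2.0808e+8 + 2.4117e+5*I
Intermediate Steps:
b(k) = -3 - 137/√k (b(k) = -3 + (-137/k)*√k = -3 - 137/√k)
(-16099 + 33526)*(b(-98) + 11943) = (-16099 + 33526)*((-3 - (-137)*I*√2/14) + 11943) = 17427*((-3 - (-137)*I*√2/14) + 11943) = 17427*((-3 + 137*I*√2/14) + 11943) = 17427*(11940 + 137*I*√2/14) = 208078380 + 2387499*I*√2/14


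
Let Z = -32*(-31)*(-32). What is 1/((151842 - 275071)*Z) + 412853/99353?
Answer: 1614990676525081/388647215049728 ≈ 4.1554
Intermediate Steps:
Z = -31744 (Z = 992*(-32) = -31744)
1/((151842 - 275071)*Z) + 412853/99353 = 1/((151842 - 275071)*(-31744)) + 412853/99353 = -1/31744/(-123229) + 412853*(1/99353) = -1/123229*(-1/31744) + 412853/99353 = 1/3911781376 + 412853/99353 = 1614990676525081/388647215049728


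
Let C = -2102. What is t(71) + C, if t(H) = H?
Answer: -2031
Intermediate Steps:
t(71) + C = 71 - 2102 = -2031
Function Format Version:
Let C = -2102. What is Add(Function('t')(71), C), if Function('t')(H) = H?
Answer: -2031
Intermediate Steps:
Add(Function('t')(71), C) = Add(71, -2102) = -2031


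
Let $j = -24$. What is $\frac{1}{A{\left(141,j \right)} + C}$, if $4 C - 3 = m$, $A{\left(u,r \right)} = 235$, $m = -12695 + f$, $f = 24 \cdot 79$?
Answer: $- \frac{1}{2464} \approx -0.00040584$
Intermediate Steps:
$f = 1896$
$m = -10799$ ($m = -12695 + 1896 = -10799$)
$C = -2699$ ($C = \frac{3}{4} + \frac{1}{4} \left(-10799\right) = \frac{3}{4} - \frac{10799}{4} = -2699$)
$\frac{1}{A{\left(141,j \right)} + C} = \frac{1}{235 - 2699} = \frac{1}{-2464} = - \frac{1}{2464}$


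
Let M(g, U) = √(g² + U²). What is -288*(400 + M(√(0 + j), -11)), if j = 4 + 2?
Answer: -115200 - 288*√127 ≈ -1.1845e+5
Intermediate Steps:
j = 6
M(g, U) = √(U² + g²)
-288*(400 + M(√(0 + j), -11)) = -288*(400 + √((-11)² + (√(0 + 6))²)) = -288*(400 + √(121 + (√6)²)) = -288*(400 + √(121 + 6)) = -288*(400 + √127) = -115200 - 288*√127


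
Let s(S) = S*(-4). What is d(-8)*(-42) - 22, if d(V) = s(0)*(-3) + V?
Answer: 314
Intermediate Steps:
s(S) = -4*S
d(V) = V (d(V) = -4*0*(-3) + V = 0*(-3) + V = 0 + V = V)
d(-8)*(-42) - 22 = -8*(-42) - 22 = 336 - 22 = 314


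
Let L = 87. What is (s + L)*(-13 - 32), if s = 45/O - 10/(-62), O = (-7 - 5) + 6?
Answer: -222255/62 ≈ -3584.8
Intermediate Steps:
O = -6 (O = -12 + 6 = -6)
s = -455/62 (s = 45/(-6) - 10/(-62) = 45*(-⅙) - 10*(-1/62) = -15/2 + 5/31 = -455/62 ≈ -7.3387)
(s + L)*(-13 - 32) = (-455/62 + 87)*(-13 - 32) = (4939/62)*(-45) = -222255/62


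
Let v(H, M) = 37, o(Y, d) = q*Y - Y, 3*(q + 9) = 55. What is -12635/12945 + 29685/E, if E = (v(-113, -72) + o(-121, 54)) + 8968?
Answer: 33988133/12422022 ≈ 2.7361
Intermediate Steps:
q = 28/3 (q = -9 + (⅓)*55 = -9 + 55/3 = 28/3 ≈ 9.3333)
o(Y, d) = 25*Y/3 (o(Y, d) = 28*Y/3 - Y = 25*Y/3)
E = 23990/3 (E = (37 + (25/3)*(-121)) + 8968 = (37 - 3025/3) + 8968 = -2914/3 + 8968 = 23990/3 ≈ 7996.7)
-12635/12945 + 29685/E = -12635/12945 + 29685/(23990/3) = -12635*1/12945 + 29685*(3/23990) = -2527/2589 + 17811/4798 = 33988133/12422022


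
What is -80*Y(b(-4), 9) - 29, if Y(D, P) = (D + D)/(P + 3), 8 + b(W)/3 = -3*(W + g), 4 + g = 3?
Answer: -309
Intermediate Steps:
g = -1 (g = -4 + 3 = -1)
b(W) = -15 - 9*W (b(W) = -24 + 3*(-3*(W - 1)) = -24 + 3*(-3*(-1 + W)) = -24 + 3*(3 - 3*W) = -24 + (9 - 9*W) = -15 - 9*W)
Y(D, P) = 2*D/(3 + P) (Y(D, P) = (2*D)/(3 + P) = 2*D/(3 + P))
-80*Y(b(-4), 9) - 29 = -160*(-15 - 9*(-4))/(3 + 9) - 29 = -160*(-15 + 36)/12 - 29 = -160*21/12 - 29 = -80*7/2 - 29 = -280 - 29 = -309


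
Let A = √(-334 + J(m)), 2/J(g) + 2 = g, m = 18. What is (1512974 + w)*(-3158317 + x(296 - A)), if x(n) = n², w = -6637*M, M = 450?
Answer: 9051420780901/2 + 218104048*I*√5342 ≈ 4.5257e+12 + 1.5941e+10*I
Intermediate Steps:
J(g) = 2/(-2 + g)
A = I*√5342/4 (A = √(-334 + 2/(-2 + 18)) = √(-334 + 2/16) = √(-334 + 2*(1/16)) = √(-334 + ⅛) = √(-2671/8) = I*√5342/4 ≈ 18.272*I)
w = -2986650 (w = -6637*450 = -2986650)
(1512974 + w)*(-3158317 + x(296 - A)) = (1512974 - 2986650)*(-3158317 + (296 - I*√5342/4)²) = -1473676*(-3158317 + (296 - I*√5342/4)²) = 4654335963292 - 1473676*(296 - I*√5342/4)²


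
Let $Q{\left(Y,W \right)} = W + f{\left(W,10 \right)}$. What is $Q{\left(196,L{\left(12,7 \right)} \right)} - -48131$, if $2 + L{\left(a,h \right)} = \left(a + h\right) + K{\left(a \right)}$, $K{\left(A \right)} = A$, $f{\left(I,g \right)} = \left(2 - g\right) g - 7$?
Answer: $48073$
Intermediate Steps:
$f{\left(I,g \right)} = -7 + g \left(2 - g\right)$ ($f{\left(I,g \right)} = g \left(2 - g\right) - 7 = -7 + g \left(2 - g\right)$)
$L{\left(a,h \right)} = -2 + h + 2 a$ ($L{\left(a,h \right)} = -2 + \left(\left(a + h\right) + a\right) = -2 + \left(h + 2 a\right) = -2 + h + 2 a$)
$Q{\left(Y,W \right)} = -87 + W$ ($Q{\left(Y,W \right)} = W - 87 = -87 + W$)
$Q{\left(196,L{\left(12,7 \right)} \right)} - -48131 = \left(-87 + \left(-2 + 7 + 2 \cdot 12\right)\right) - -48131 = \left(-87 + \left(-2 + 7 + 24\right)\right) + 48131 = \left(-87 + 29\right) + 48131 = -58 + 48131 = 48073$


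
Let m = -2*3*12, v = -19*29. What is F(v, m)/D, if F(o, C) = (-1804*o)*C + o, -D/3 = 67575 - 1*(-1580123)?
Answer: 71568839/4943094 ≈ 14.479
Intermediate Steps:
v = -551
D = -4943094 (D = -3*(67575 - 1*(-1580123)) = -3*(67575 + 1580123) = -3*1647698 = -4943094)
m = -72 (m = -6*12 = -72)
F(o, C) = o - 1804*C*o (F(o, C) = -1804*C*o + o = o - 1804*C*o)
F(v, m)/D = -551*(1 - 1804*(-72))/(-4943094) = -551*(1 + 129888)*(-1/4943094) = -551*129889*(-1/4943094) = -71568839*(-1/4943094) = 71568839/4943094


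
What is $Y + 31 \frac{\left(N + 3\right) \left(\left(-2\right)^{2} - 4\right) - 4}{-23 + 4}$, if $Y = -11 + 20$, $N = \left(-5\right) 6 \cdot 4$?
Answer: $\frac{295}{19} \approx 15.526$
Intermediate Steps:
$N = -120$ ($N = \left(-30\right) 4 = -120$)
$Y = 9$
$Y + 31 \frac{\left(N + 3\right) \left(\left(-2\right)^{2} - 4\right) - 4}{-23 + 4} = 9 + 31 \frac{\left(-120 + 3\right) \left(\left(-2\right)^{2} - 4\right) - 4}{-23 + 4} = 9 + 31 \frac{- 117 \left(4 - 4\right) - 4}{-19} = 9 + 31 \left(\left(-117\right) 0 - 4\right) \left(- \frac{1}{19}\right) = 9 + 31 \left(0 - 4\right) \left(- \frac{1}{19}\right) = 9 + 31 \left(\left(-4\right) \left(- \frac{1}{19}\right)\right) = 9 + 31 \cdot \frac{4}{19} = 9 + \frac{124}{19} = \frac{295}{19}$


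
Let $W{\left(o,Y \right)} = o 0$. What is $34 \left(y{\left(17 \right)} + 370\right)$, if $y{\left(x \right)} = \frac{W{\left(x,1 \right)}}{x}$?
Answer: $12580$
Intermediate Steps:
$W{\left(o,Y \right)} = 0$
$y{\left(x \right)} = 0$ ($y{\left(x \right)} = \frac{0}{x} = 0$)
$34 \left(y{\left(17 \right)} + 370\right) = 34 \left(0 + 370\right) = 34 \cdot 370 = 12580$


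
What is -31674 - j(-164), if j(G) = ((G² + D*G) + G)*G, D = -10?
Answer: 4621334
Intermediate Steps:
j(G) = G*(G² - 9*G) (j(G) = ((G² - 10*G) + G)*G = (G² - 9*G)*G = G*(G² - 9*G))
-31674 - j(-164) = -31674 - (-164)²*(-9 - 164) = -31674 - 26896*(-173) = -31674 - 1*(-4653008) = -31674 + 4653008 = 4621334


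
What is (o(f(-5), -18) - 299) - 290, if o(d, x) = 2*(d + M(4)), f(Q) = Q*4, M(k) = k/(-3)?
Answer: -1895/3 ≈ -631.67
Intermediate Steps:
M(k) = -k/3 (M(k) = k*(-1/3) = -k/3)
f(Q) = 4*Q
o(d, x) = -8/3 + 2*d (o(d, x) = 2*(d - 1/3*4) = 2*(d - 4/3) = 2*(-4/3 + d) = -8/3 + 2*d)
(o(f(-5), -18) - 299) - 290 = ((-8/3 + 2*(4*(-5))) - 299) - 290 = ((-8/3 + 2*(-20)) - 299) - 290 = ((-8/3 - 40) - 299) - 290 = (-128/3 - 299) - 290 = -1025/3 - 290 = -1895/3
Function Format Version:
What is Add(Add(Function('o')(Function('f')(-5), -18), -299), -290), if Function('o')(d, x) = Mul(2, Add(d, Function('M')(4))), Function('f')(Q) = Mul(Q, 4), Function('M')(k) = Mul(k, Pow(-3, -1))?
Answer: Rational(-1895, 3) ≈ -631.67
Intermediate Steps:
Function('M')(k) = Mul(Rational(-1, 3), k) (Function('M')(k) = Mul(k, Rational(-1, 3)) = Mul(Rational(-1, 3), k))
Function('f')(Q) = Mul(4, Q)
Function('o')(d, x) = Add(Rational(-8, 3), Mul(2, d)) (Function('o')(d, x) = Mul(2, Add(d, Mul(Rational(-1, 3), 4))) = Mul(2, Add(d, Rational(-4, 3))) = Mul(2, Add(Rational(-4, 3), d)) = Add(Rational(-8, 3), Mul(2, d)))
Add(Add(Function('o')(Function('f')(-5), -18), -299), -290) = Add(Add(Add(Rational(-8, 3), Mul(2, Mul(4, -5))), -299), -290) = Add(Add(Add(Rational(-8, 3), Mul(2, -20)), -299), -290) = Add(Add(Add(Rational(-8, 3), -40), -299), -290) = Add(Add(Rational(-128, 3), -299), -290) = Add(Rational(-1025, 3), -290) = Rational(-1895, 3)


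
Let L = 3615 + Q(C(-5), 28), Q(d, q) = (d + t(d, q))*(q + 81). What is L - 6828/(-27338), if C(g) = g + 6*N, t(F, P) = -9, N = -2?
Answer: 10678903/13669 ≈ 781.25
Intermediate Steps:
C(g) = -12 + g (C(g) = g + 6*(-2) = g - 12 = -12 + g)
Q(d, q) = (-9 + d)*(81 + q) (Q(d, q) = (d - 9)*(q + 81) = (-9 + d)*(81 + q))
L = 781 (L = 3615 + (-729 - 9*28 + 81*(-12 - 5) + (-12 - 5)*28) = 3615 + (-729 - 252 + 81*(-17) - 17*28) = 3615 + (-729 - 252 - 1377 - 476) = 3615 - 2834 = 781)
L - 6828/(-27338) = 781 - 6828/(-27338) = 781 - 6828*(-1)/27338 = 781 - 1*(-3414/13669) = 781 + 3414/13669 = 10678903/13669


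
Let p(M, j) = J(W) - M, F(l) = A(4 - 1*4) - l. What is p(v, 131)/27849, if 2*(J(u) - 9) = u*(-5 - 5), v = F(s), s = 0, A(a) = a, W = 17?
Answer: -76/27849 ≈ -0.0027290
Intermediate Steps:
F(l) = -l (F(l) = (4 - 1*4) - l = (4 - 4) - l = 0 - l = -l)
v = 0 (v = -1*0 = 0)
J(u) = 9 - 5*u (J(u) = 9 + (u*(-5 - 5))/2 = 9 + (u*(-10))/2 = 9 + (-10*u)/2 = 9 - 5*u)
p(M, j) = -76 - M (p(M, j) = (9 - 5*17) - M = (9 - 85) - M = -76 - M)
p(v, 131)/27849 = (-76 - 1*0)/27849 = (-76 + 0)*(1/27849) = -76*1/27849 = -76/27849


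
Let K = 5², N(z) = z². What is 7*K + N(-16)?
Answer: 431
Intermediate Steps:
K = 25
7*K + N(-16) = 7*25 + (-16)² = 175 + 256 = 431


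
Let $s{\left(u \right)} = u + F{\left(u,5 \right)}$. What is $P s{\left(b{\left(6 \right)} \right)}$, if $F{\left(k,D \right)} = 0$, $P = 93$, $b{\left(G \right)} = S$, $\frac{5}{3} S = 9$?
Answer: $\frac{2511}{5} \approx 502.2$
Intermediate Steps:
$S = \frac{27}{5}$ ($S = \frac{3}{5} \cdot 9 = \frac{27}{5} \approx 5.4$)
$b{\left(G \right)} = \frac{27}{5}$
$s{\left(u \right)} = u$ ($s{\left(u \right)} = u + 0 = u$)
$P s{\left(b{\left(6 \right)} \right)} = 93 \cdot \frac{27}{5} = \frac{2511}{5}$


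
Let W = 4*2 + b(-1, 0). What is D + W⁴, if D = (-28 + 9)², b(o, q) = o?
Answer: 2762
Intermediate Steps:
W = 7 (W = 4*2 - 1 = 8 - 1 = 7)
D = 361 (D = (-19)² = 361)
D + W⁴ = 361 + 7⁴ = 361 + 2401 = 2762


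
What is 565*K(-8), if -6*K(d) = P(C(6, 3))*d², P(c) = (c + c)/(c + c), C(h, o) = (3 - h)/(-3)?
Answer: -18080/3 ≈ -6026.7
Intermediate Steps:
C(h, o) = -1 + h/3 (C(h, o) = (3 - h)*(-⅓) = -1 + h/3)
P(c) = 1 (P(c) = (2*c)/((2*c)) = (2*c)*(1/(2*c)) = 1)
K(d) = -d²/6
565*K(-8) = 565*(-⅙*(-8)²) = 565*(-⅙*64) = 565*(-32/3) = -18080/3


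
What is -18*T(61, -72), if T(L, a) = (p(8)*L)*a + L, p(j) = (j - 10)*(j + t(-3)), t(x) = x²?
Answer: -2689002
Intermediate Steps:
p(j) = (-10 + j)*(9 + j) (p(j) = (j - 10)*(j + (-3)²) = (-10 + j)*(j + 9) = (-10 + j)*(9 + j))
T(L, a) = L - 34*L*a (T(L, a) = ((-90 + 8² - 1*8)*L)*a + L = ((-90 + 64 - 8)*L)*a + L = (-34*L)*a + L = -34*L*a + L = L - 34*L*a)
-18*T(61, -72) = -1098*(1 - 34*(-72)) = -1098*(1 + 2448) = -1098*2449 = -18*149389 = -2689002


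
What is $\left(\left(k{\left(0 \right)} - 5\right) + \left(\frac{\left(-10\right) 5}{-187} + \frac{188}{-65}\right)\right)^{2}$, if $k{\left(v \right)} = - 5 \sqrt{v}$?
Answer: $\frac{8589767761}{147744025} \approx 58.14$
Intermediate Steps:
$\left(\left(k{\left(0 \right)} - 5\right) + \left(\frac{\left(-10\right) 5}{-187} + \frac{188}{-65}\right)\right)^{2} = \left(\left(- 5 \sqrt{0} - 5\right) + \left(\frac{\left(-10\right) 5}{-187} + \frac{188}{-65}\right)\right)^{2} = \left(\left(\left(-5\right) 0 - 5\right) + \left(\left(-50\right) \left(- \frac{1}{187}\right) + 188 \left(- \frac{1}{65}\right)\right)\right)^{2} = \left(\left(0 - 5\right) + \left(\frac{50}{187} - \frac{188}{65}\right)\right)^{2} = \left(-5 - \frac{31906}{12155}\right)^{2} = \left(- \frac{92681}{12155}\right)^{2} = \frac{8589767761}{147744025}$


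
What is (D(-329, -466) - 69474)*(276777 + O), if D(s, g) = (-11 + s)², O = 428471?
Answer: 32530269248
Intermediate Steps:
(D(-329, -466) - 69474)*(276777 + O) = ((-11 - 329)² - 69474)*(276777 + 428471) = ((-340)² - 69474)*705248 = (115600 - 69474)*705248 = 46126*705248 = 32530269248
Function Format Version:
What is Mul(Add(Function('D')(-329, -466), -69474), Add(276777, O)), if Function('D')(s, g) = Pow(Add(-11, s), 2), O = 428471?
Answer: 32530269248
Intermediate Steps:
Mul(Add(Function('D')(-329, -466), -69474), Add(276777, O)) = Mul(Add(Pow(Add(-11, -329), 2), -69474), Add(276777, 428471)) = Mul(Add(Pow(-340, 2), -69474), 705248) = Mul(Add(115600, -69474), 705248) = Mul(46126, 705248) = 32530269248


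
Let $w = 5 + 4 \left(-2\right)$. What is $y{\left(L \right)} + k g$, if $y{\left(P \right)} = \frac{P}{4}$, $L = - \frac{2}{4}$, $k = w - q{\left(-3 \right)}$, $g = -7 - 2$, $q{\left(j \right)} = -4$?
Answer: $- \frac{73}{8} \approx -9.125$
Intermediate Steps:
$g = -9$ ($g = -7 - 2 = -9$)
$w = -3$ ($w = 5 - 8 = -3$)
$k = 1$ ($k = -3 - -4 = -3 + 4 = 1$)
$L = - \frac{1}{2}$ ($L = \left(-2\right) \frac{1}{4} = - \frac{1}{2} \approx -0.5$)
$y{\left(P \right)} = \frac{P}{4}$ ($y{\left(P \right)} = P \frac{1}{4} = \frac{P}{4}$)
$y{\left(L \right)} + k g = \frac{1}{4} \left(- \frac{1}{2}\right) + 1 \left(-9\right) = - \frac{1}{8} - 9 = - \frac{73}{8}$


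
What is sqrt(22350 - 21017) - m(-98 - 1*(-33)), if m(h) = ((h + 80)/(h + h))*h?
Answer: -15/2 + sqrt(1333) ≈ 29.010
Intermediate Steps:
m(h) = 40 + h/2 (m(h) = ((80 + h)/((2*h)))*h = ((80 + h)*(1/(2*h)))*h = ((80 + h)/(2*h))*h = 40 + h/2)
sqrt(22350 - 21017) - m(-98 - 1*(-33)) = sqrt(22350 - 21017) - (40 + (-98 - 1*(-33))/2) = sqrt(1333) - (40 + (-98 + 33)/2) = sqrt(1333) - (40 + (1/2)*(-65)) = sqrt(1333) - (40 - 65/2) = sqrt(1333) - 1*15/2 = sqrt(1333) - 15/2 = -15/2 + sqrt(1333)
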